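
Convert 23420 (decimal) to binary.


Divide by 2 repeatedly:
23420 ÷ 2 = 11710 remainder 0
11710 ÷ 2 = 5855 remainder 0
5855 ÷ 2 = 2927 remainder 1
2927 ÷ 2 = 1463 remainder 1
1463 ÷ 2 = 731 remainder 1
731 ÷ 2 = 365 remainder 1
365 ÷ 2 = 182 remainder 1
182 ÷ 2 = 91 remainder 0
91 ÷ 2 = 45 remainder 1
45 ÷ 2 = 22 remainder 1
22 ÷ 2 = 11 remainder 0
11 ÷ 2 = 5 remainder 1
5 ÷ 2 = 2 remainder 1
2 ÷ 2 = 1 remainder 0
1 ÷ 2 = 0 remainder 1
Reading remainders bottom-up:
= 101101101111100


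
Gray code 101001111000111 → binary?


Gray code: 101001111000111
MSB stays the same: 1
Each subsequent bit = prev_binary XOR current_gray:
  B[1] = 1 XOR 0 = 1
  B[2] = 1 XOR 1 = 0
  B[3] = 0 XOR 0 = 0
  B[4] = 0 XOR 0 = 0
  B[5] = 0 XOR 1 = 1
  B[6] = 1 XOR 1 = 0
  B[7] = 0 XOR 1 = 1
  B[8] = 1 XOR 1 = 0
  B[9] = 0 XOR 0 = 0
  B[10] = 0 XOR 0 = 0
  B[11] = 0 XOR 0 = 0
  B[12] = 0 XOR 1 = 1
  B[13] = 1 XOR 1 = 0
  B[14] = 0 XOR 1 = 1
= 110001010000101 (25221 decimal)


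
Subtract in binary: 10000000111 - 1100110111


Align and subtract column by column (LSB to MSB, borrowing when needed):
  10000000111
- 01100110111
  -----------
  col 0: (1 - 0 borrow-in) - 1 → 1 - 1 = 0, borrow out 0
  col 1: (1 - 0 borrow-in) - 1 → 1 - 1 = 0, borrow out 0
  col 2: (1 - 0 borrow-in) - 1 → 1 - 1 = 0, borrow out 0
  col 3: (0 - 0 borrow-in) - 0 → 0 - 0 = 0, borrow out 0
  col 4: (0 - 0 borrow-in) - 1 → borrow from next column: (0+2) - 1 = 1, borrow out 1
  col 5: (0 - 1 borrow-in) - 1 → borrow from next column: (-1+2) - 1 = 0, borrow out 1
  col 6: (0 - 1 borrow-in) - 0 → borrow from next column: (-1+2) - 0 = 1, borrow out 1
  col 7: (0 - 1 borrow-in) - 0 → borrow from next column: (-1+2) - 0 = 1, borrow out 1
  col 8: (0 - 1 borrow-in) - 1 → borrow from next column: (-1+2) - 1 = 0, borrow out 1
  col 9: (0 - 1 borrow-in) - 1 → borrow from next column: (-1+2) - 1 = 0, borrow out 1
  col 10: (1 - 1 borrow-in) - 0 → 0 - 0 = 0, borrow out 0
Reading bits MSB→LSB: 00011010000
Strip leading zeros: 11010000
= 11010000


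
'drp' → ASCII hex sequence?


String: 'drp'  (3 characters)
Per-character ASCII lookup:
  'd': lowercase starts at 97: 'd' = 97 + 3 = 100 → 0x64
  'r': lowercase starts at 97: 'r' = 97 + 17 = 114 → 0x72
  'p': lowercase starts at 97: 'p' = 97 + 15 = 112 → 0x70
= 0x64 0x72 0x70


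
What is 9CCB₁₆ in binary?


Each hex digit → 4 binary bits:
  9 = 1001
  C = 1100
  C = 1100
  B = 1011
Concatenate: 1001 1100 1100 1011
= 1001110011001011


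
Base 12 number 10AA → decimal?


Positional values (base 12):
  A × 12^0 = 10 × 1 = 10
  A × 12^1 = 10 × 12 = 120
  0 × 12^2 = 0 × 144 = 0
  1 × 12^3 = 1 × 1728 = 1728
Sum = 10 + 120 + 0 + 1728
= 1858


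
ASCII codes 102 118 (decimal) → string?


Codes (decimal): 102 118
Per-code ASCII lookup:
  102  (range 97-122: lowercase, 102 - 97 = 5) → 'f'
  118  (range 97-122: lowercase, 118 - 97 = 21) → 'v'
= 'fv'


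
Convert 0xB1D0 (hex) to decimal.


Positional values:
Position 0: 0 × 16^0 = 0 × 1 = 0
Position 1: D × 16^1 = 13 × 16 = 208
Position 2: 1 × 16^2 = 1 × 256 = 256
Position 3: B × 16^3 = 11 × 4096 = 45056
Sum = 0 + 208 + 256 + 45056
= 45520


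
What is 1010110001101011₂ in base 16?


Group into 4-bit nibbles: 1010110001101011
  1010 = A
  1100 = C
  0110 = 6
  1011 = B
= 0xAC6B


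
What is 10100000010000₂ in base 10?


Positional values:
Bit 4: 1 × 2^4 = 16
Bit 11: 1 × 2^11 = 2048
Bit 13: 1 × 2^13 = 8192
Sum = 16 + 2048 + 8192
= 10256


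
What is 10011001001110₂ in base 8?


Group into 3-bit groups: 010011001001110
  010 = 2
  011 = 3
  001 = 1
  001 = 1
  110 = 6
= 0o23116


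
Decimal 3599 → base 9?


Divide by 9 repeatedly:
3599 ÷ 9 = 399 remainder 8
399 ÷ 9 = 44 remainder 3
44 ÷ 9 = 4 remainder 8
4 ÷ 9 = 0 remainder 4
Reading remainders bottom-up:
= 4838


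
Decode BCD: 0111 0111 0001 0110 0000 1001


Each 4-bit group → digit:
  0111 → 7
  0111 → 7
  0001 → 1
  0110 → 6
  0000 → 0
  1001 → 9
= 771609


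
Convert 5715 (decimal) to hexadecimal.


Divide by 16 repeatedly:
5715 ÷ 16 = 357 remainder 3 (3)
357 ÷ 16 = 22 remainder 5 (5)
22 ÷ 16 = 1 remainder 6 (6)
1 ÷ 16 = 0 remainder 1 (1)
Reading remainders bottom-up:
= 0x1653


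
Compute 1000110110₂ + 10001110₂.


Align and add column by column (LSB to MSB, carry propagating):
  01000110110
+ 00010001110
  -----------
  col 0: 0 + 0 + 0 (carry in) = 0 → bit 0, carry out 0
  col 1: 1 + 1 + 0 (carry in) = 2 → bit 0, carry out 1
  col 2: 1 + 1 + 1 (carry in) = 3 → bit 1, carry out 1
  col 3: 0 + 1 + 1 (carry in) = 2 → bit 0, carry out 1
  col 4: 1 + 0 + 1 (carry in) = 2 → bit 0, carry out 1
  col 5: 1 + 0 + 1 (carry in) = 2 → bit 0, carry out 1
  col 6: 0 + 0 + 1 (carry in) = 1 → bit 1, carry out 0
  col 7: 0 + 1 + 0 (carry in) = 1 → bit 1, carry out 0
  col 8: 0 + 0 + 0 (carry in) = 0 → bit 0, carry out 0
  col 9: 1 + 0 + 0 (carry in) = 1 → bit 1, carry out 0
  col 10: 0 + 0 + 0 (carry in) = 0 → bit 0, carry out 0
Reading bits MSB→LSB: 01011000100
Strip leading zeros: 1011000100
= 1011000100


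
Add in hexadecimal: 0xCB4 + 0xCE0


Align and add column by column (LSB to MSB, each column mod 16 with carry):
  0CB4
+ 0CE0
  ----
  col 0: 4(4) + 0(0) + 0 (carry in) = 4 → 4(4), carry out 0
  col 1: B(11) + E(14) + 0 (carry in) = 25 → 9(9), carry out 1
  col 2: C(12) + C(12) + 1 (carry in) = 25 → 9(9), carry out 1
  col 3: 0(0) + 0(0) + 1 (carry in) = 1 → 1(1), carry out 0
Reading digits MSB→LSB: 1994
Strip leading zeros: 1994
= 0x1994


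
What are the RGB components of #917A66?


Hex: #917A66
R = 91₁₆ = 145
G = 7A₁₆ = 122
B = 66₁₆ = 102
= RGB(145, 122, 102)


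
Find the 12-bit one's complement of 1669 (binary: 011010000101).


Original: 011010000101
Invert all bits:
  bit 0: 0 → 1
  bit 1: 1 → 0
  bit 2: 1 → 0
  bit 3: 0 → 1
  bit 4: 1 → 0
  bit 5: 0 → 1
  bit 6: 0 → 1
  bit 7: 0 → 1
  bit 8: 0 → 1
  bit 9: 1 → 0
  bit 10: 0 → 1
  bit 11: 1 → 0
= 100101111010


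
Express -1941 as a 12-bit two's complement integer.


Original: 011110010101
Step 1 - Invert all bits: 100001101010
Step 2 - Add 1: 100001101010 + 1
= 100001101011 (represents -1941)


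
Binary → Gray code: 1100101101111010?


Binary: 1100101101111010
Gray code: G = B XOR (B >> 1)
B >> 1 = 0110010110111101
1100101101111010 XOR 0110010110111101:
  1 XOR 0 = 1
  1 XOR 1 = 0
  0 XOR 1 = 1
  0 XOR 0 = 0
  1 XOR 0 = 1
  0 XOR 1 = 1
  1 XOR 0 = 1
  1 XOR 1 = 0
  0 XOR 1 = 1
  1 XOR 0 = 1
  1 XOR 1 = 0
  1 XOR 1 = 0
  1 XOR 1 = 0
  0 XOR 1 = 1
  1 XOR 0 = 1
  0 XOR 1 = 1
= 1010111011000111


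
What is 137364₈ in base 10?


Positional values:
Position 0: 4 × 8^0 = 4
Position 1: 6 × 8^1 = 48
Position 2: 3 × 8^2 = 192
Position 3: 7 × 8^3 = 3584
Position 4: 3 × 8^4 = 12288
Position 5: 1 × 8^5 = 32768
Sum = 4 + 48 + 192 + 3584 + 12288 + 32768
= 48884


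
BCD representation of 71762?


Each digit → 4-bit binary:
  7 → 0111
  1 → 0001
  7 → 0111
  6 → 0110
  2 → 0010
= 0111 0001 0111 0110 0010


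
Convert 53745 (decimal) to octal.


Divide by 8 repeatedly:
53745 ÷ 8 = 6718 remainder 1
6718 ÷ 8 = 839 remainder 6
839 ÷ 8 = 104 remainder 7
104 ÷ 8 = 13 remainder 0
13 ÷ 8 = 1 remainder 5
1 ÷ 8 = 0 remainder 1
Reading remainders bottom-up:
= 0o150761


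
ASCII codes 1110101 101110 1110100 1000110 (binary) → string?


Codes (binary): 1110101 101110 1110100 1000110
Per-code ASCII lookup:
  1110101 = 117  (range 97-122: lowercase, 117 - 97 = 20) → 'u'
  101110 = 46  (special character) → '.'
  1110100 = 116  (range 97-122: lowercase, 116 - 97 = 19) → 't'
  1000110 = 70  (range 65-90: uppercase, 70 - 65 = 5) → 'F'
= 'u.tF'


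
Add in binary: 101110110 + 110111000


Align and add column by column (LSB to MSB, carry propagating):
  0101110110
+ 0110111000
  ----------
  col 0: 0 + 0 + 0 (carry in) = 0 → bit 0, carry out 0
  col 1: 1 + 0 + 0 (carry in) = 1 → bit 1, carry out 0
  col 2: 1 + 0 + 0 (carry in) = 1 → bit 1, carry out 0
  col 3: 0 + 1 + 0 (carry in) = 1 → bit 1, carry out 0
  col 4: 1 + 1 + 0 (carry in) = 2 → bit 0, carry out 1
  col 5: 1 + 1 + 1 (carry in) = 3 → bit 1, carry out 1
  col 6: 1 + 0 + 1 (carry in) = 2 → bit 0, carry out 1
  col 7: 0 + 1 + 1 (carry in) = 2 → bit 0, carry out 1
  col 8: 1 + 1 + 1 (carry in) = 3 → bit 1, carry out 1
  col 9: 0 + 0 + 1 (carry in) = 1 → bit 1, carry out 0
Reading bits MSB→LSB: 1100101110
Strip leading zeros: 1100101110
= 1100101110


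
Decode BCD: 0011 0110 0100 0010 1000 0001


Each 4-bit group → digit:
  0011 → 3
  0110 → 6
  0100 → 4
  0010 → 2
  1000 → 8
  0001 → 1
= 364281


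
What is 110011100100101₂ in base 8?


Group into 3-bit groups: 110011100100101
  110 = 6
  011 = 3
  100 = 4
  100 = 4
  101 = 5
= 0o63445


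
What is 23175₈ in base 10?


Positional values:
Position 0: 5 × 8^0 = 5
Position 1: 7 × 8^1 = 56
Position 2: 1 × 8^2 = 64
Position 3: 3 × 8^3 = 1536
Position 4: 2 × 8^4 = 8192
Sum = 5 + 56 + 64 + 1536 + 8192
= 9853


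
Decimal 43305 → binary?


Divide by 2 repeatedly:
43305 ÷ 2 = 21652 remainder 1
21652 ÷ 2 = 10826 remainder 0
10826 ÷ 2 = 5413 remainder 0
5413 ÷ 2 = 2706 remainder 1
2706 ÷ 2 = 1353 remainder 0
1353 ÷ 2 = 676 remainder 1
676 ÷ 2 = 338 remainder 0
338 ÷ 2 = 169 remainder 0
169 ÷ 2 = 84 remainder 1
84 ÷ 2 = 42 remainder 0
42 ÷ 2 = 21 remainder 0
21 ÷ 2 = 10 remainder 1
10 ÷ 2 = 5 remainder 0
5 ÷ 2 = 2 remainder 1
2 ÷ 2 = 1 remainder 0
1 ÷ 2 = 0 remainder 1
Reading remainders bottom-up:
= 1010100100101001


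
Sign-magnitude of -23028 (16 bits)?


Sign bit: 1 (negative)
Magnitude: 23028 = 101100111110100
= 1101100111110100


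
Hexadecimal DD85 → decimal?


Positional values:
Position 0: 5 × 16^0 = 5 × 1 = 5
Position 1: 8 × 16^1 = 8 × 16 = 128
Position 2: D × 16^2 = 13 × 256 = 3328
Position 3: D × 16^3 = 13 × 4096 = 53248
Sum = 5 + 128 + 3328 + 53248
= 56709


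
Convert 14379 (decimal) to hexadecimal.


Divide by 16 repeatedly:
14379 ÷ 16 = 898 remainder 11 (B)
898 ÷ 16 = 56 remainder 2 (2)
56 ÷ 16 = 3 remainder 8 (8)
3 ÷ 16 = 0 remainder 3 (3)
Reading remainders bottom-up:
= 0x382B


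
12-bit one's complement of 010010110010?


Original: 010010110010
Invert all bits:
  bit 0: 0 → 1
  bit 1: 1 → 0
  bit 2: 0 → 1
  bit 3: 0 → 1
  bit 4: 1 → 0
  bit 5: 0 → 1
  bit 6: 1 → 0
  bit 7: 1 → 0
  bit 8: 0 → 1
  bit 9: 0 → 1
  bit 10: 1 → 0
  bit 11: 0 → 1
= 101101001101


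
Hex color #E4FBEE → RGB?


Hex: #E4FBEE
R = E4₁₆ = 228
G = FB₁₆ = 251
B = EE₁₆ = 238
= RGB(228, 251, 238)


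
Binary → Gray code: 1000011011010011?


Binary: 1000011011010011
Gray code: G = B XOR (B >> 1)
B >> 1 = 0100001101101001
1000011011010011 XOR 0100001101101001:
  1 XOR 0 = 1
  0 XOR 1 = 1
  0 XOR 0 = 0
  0 XOR 0 = 0
  0 XOR 0 = 0
  1 XOR 0 = 1
  1 XOR 1 = 0
  0 XOR 1 = 1
  1 XOR 0 = 1
  1 XOR 1 = 0
  0 XOR 1 = 1
  1 XOR 0 = 1
  0 XOR 1 = 1
  0 XOR 0 = 0
  1 XOR 0 = 1
  1 XOR 1 = 0
= 1100010110111010


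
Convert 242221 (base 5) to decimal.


Positional values (base 5):
  1 × 5^0 = 1 × 1 = 1
  2 × 5^1 = 2 × 5 = 10
  2 × 5^2 = 2 × 25 = 50
  2 × 5^3 = 2 × 125 = 250
  4 × 5^4 = 4 × 625 = 2500
  2 × 5^5 = 2 × 3125 = 6250
Sum = 1 + 10 + 50 + 250 + 2500 + 6250
= 9061


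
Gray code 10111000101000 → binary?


Gray code: 10111000101000
MSB stays the same: 1
Each subsequent bit = prev_binary XOR current_gray:
  B[1] = 1 XOR 0 = 1
  B[2] = 1 XOR 1 = 0
  B[3] = 0 XOR 1 = 1
  B[4] = 1 XOR 1 = 0
  B[5] = 0 XOR 0 = 0
  B[6] = 0 XOR 0 = 0
  B[7] = 0 XOR 0 = 0
  B[8] = 0 XOR 1 = 1
  B[9] = 1 XOR 0 = 1
  B[10] = 1 XOR 1 = 0
  B[11] = 0 XOR 0 = 0
  B[12] = 0 XOR 0 = 0
  B[13] = 0 XOR 0 = 0
= 11010000110000 (13360 decimal)


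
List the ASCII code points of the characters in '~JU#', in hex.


String: '~JU#'  (4 characters)
Per-character ASCII lookup:
  '~': special character: '~' = 126 → 0x7E
  'J': uppercase starts at 65: 'J' = 65 + 9 = 74 → 0x4A
  'U': uppercase starts at 65: 'U' = 65 + 20 = 85 → 0x55
  '#': special character: '#' = 35 → 0x23
= 0x7E 0x4A 0x55 0x23


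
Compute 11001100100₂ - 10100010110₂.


Align and subtract column by column (LSB to MSB, borrowing when needed):
  11001100100
- 10100010110
  -----------
  col 0: (0 - 0 borrow-in) - 0 → 0 - 0 = 0, borrow out 0
  col 1: (0 - 0 borrow-in) - 1 → borrow from next column: (0+2) - 1 = 1, borrow out 1
  col 2: (1 - 1 borrow-in) - 1 → borrow from next column: (0+2) - 1 = 1, borrow out 1
  col 3: (0 - 1 borrow-in) - 0 → borrow from next column: (-1+2) - 0 = 1, borrow out 1
  col 4: (0 - 1 borrow-in) - 1 → borrow from next column: (-1+2) - 1 = 0, borrow out 1
  col 5: (1 - 1 borrow-in) - 0 → 0 - 0 = 0, borrow out 0
  col 6: (1 - 0 borrow-in) - 0 → 1 - 0 = 1, borrow out 0
  col 7: (0 - 0 borrow-in) - 0 → 0 - 0 = 0, borrow out 0
  col 8: (0 - 0 borrow-in) - 1 → borrow from next column: (0+2) - 1 = 1, borrow out 1
  col 9: (1 - 1 borrow-in) - 0 → 0 - 0 = 0, borrow out 0
  col 10: (1 - 0 borrow-in) - 1 → 1 - 1 = 0, borrow out 0
Reading bits MSB→LSB: 00101001110
Strip leading zeros: 101001110
= 101001110


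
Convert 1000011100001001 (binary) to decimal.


Positional values:
Bit 0: 1 × 2^0 = 1
Bit 3: 1 × 2^3 = 8
Bit 8: 1 × 2^8 = 256
Bit 9: 1 × 2^9 = 512
Bit 10: 1 × 2^10 = 1024
Bit 15: 1 × 2^15 = 32768
Sum = 1 + 8 + 256 + 512 + 1024 + 32768
= 34569


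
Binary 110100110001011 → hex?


Group into 4-bit nibbles: 0110100110001011
  0110 = 6
  1001 = 9
  1000 = 8
  1011 = B
= 0x698B


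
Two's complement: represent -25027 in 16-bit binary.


Original: 0110000111000011
Step 1 - Invert all bits: 1001111000111100
Step 2 - Add 1: 1001111000111100 + 1
= 1001111000111101 (represents -25027)


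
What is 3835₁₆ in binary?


Each hex digit → 4 binary bits:
  3 = 0011
  8 = 1000
  3 = 0011
  5 = 0101
Concatenate: 0011 1000 0011 0101
= 0011100000110101


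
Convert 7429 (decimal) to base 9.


Divide by 9 repeatedly:
7429 ÷ 9 = 825 remainder 4
825 ÷ 9 = 91 remainder 6
91 ÷ 9 = 10 remainder 1
10 ÷ 9 = 1 remainder 1
1 ÷ 9 = 0 remainder 1
Reading remainders bottom-up:
= 11164


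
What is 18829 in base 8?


Divide by 8 repeatedly:
18829 ÷ 8 = 2353 remainder 5
2353 ÷ 8 = 294 remainder 1
294 ÷ 8 = 36 remainder 6
36 ÷ 8 = 4 remainder 4
4 ÷ 8 = 0 remainder 4
Reading remainders bottom-up:
= 0o44615


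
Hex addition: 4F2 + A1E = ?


Align and add column by column (LSB to MSB, each column mod 16 with carry):
  04F2
+ 0A1E
  ----
  col 0: 2(2) + E(14) + 0 (carry in) = 16 → 0(0), carry out 1
  col 1: F(15) + 1(1) + 1 (carry in) = 17 → 1(1), carry out 1
  col 2: 4(4) + A(10) + 1 (carry in) = 15 → F(15), carry out 0
  col 3: 0(0) + 0(0) + 0 (carry in) = 0 → 0(0), carry out 0
Reading digits MSB→LSB: 0F10
Strip leading zeros: F10
= 0xF10


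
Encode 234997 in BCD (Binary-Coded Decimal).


Each digit → 4-bit binary:
  2 → 0010
  3 → 0011
  4 → 0100
  9 → 1001
  9 → 1001
  7 → 0111
= 0010 0011 0100 1001 1001 0111


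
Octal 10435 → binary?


Each octal digit → 3 binary bits:
  1 = 001
  0 = 000
  4 = 100
  3 = 011
  5 = 101
Concatenate: 001 000 100 011 101
= 001000100011101


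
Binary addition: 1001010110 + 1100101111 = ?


Align and add column by column (LSB to MSB, carry propagating):
  01001010110
+ 01100101111
  -----------
  col 0: 0 + 1 + 0 (carry in) = 1 → bit 1, carry out 0
  col 1: 1 + 1 + 0 (carry in) = 2 → bit 0, carry out 1
  col 2: 1 + 1 + 1 (carry in) = 3 → bit 1, carry out 1
  col 3: 0 + 1 + 1 (carry in) = 2 → bit 0, carry out 1
  col 4: 1 + 0 + 1 (carry in) = 2 → bit 0, carry out 1
  col 5: 0 + 1 + 1 (carry in) = 2 → bit 0, carry out 1
  col 6: 1 + 0 + 1 (carry in) = 2 → bit 0, carry out 1
  col 7: 0 + 0 + 1 (carry in) = 1 → bit 1, carry out 0
  col 8: 0 + 1 + 0 (carry in) = 1 → bit 1, carry out 0
  col 9: 1 + 1 + 0 (carry in) = 2 → bit 0, carry out 1
  col 10: 0 + 0 + 1 (carry in) = 1 → bit 1, carry out 0
Reading bits MSB→LSB: 10110000101
Strip leading zeros: 10110000101
= 10110000101


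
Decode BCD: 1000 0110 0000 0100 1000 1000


Each 4-bit group → digit:
  1000 → 8
  0110 → 6
  0000 → 0
  0100 → 4
  1000 → 8
  1000 → 8
= 860488


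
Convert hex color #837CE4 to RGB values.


Hex: #837CE4
R = 83₁₆ = 131
G = 7C₁₆ = 124
B = E4₁₆ = 228
= RGB(131, 124, 228)


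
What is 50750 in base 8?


Divide by 8 repeatedly:
50750 ÷ 8 = 6343 remainder 6
6343 ÷ 8 = 792 remainder 7
792 ÷ 8 = 99 remainder 0
99 ÷ 8 = 12 remainder 3
12 ÷ 8 = 1 remainder 4
1 ÷ 8 = 0 remainder 1
Reading remainders bottom-up:
= 0o143076


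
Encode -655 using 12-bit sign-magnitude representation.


Sign bit: 1 (negative)
Magnitude: 655 = 01010001111
= 101010001111


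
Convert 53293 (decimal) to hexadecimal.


Divide by 16 repeatedly:
53293 ÷ 16 = 3330 remainder 13 (D)
3330 ÷ 16 = 208 remainder 2 (2)
208 ÷ 16 = 13 remainder 0 (0)
13 ÷ 16 = 0 remainder 13 (D)
Reading remainders bottom-up:
= 0xD02D


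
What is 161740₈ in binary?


Each octal digit → 3 binary bits:
  1 = 001
  6 = 110
  1 = 001
  7 = 111
  4 = 100
  0 = 000
Concatenate: 001 110 001 111 100 000
= 001110001111100000


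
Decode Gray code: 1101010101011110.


Gray code: 1101010101011110
MSB stays the same: 1
Each subsequent bit = prev_binary XOR current_gray:
  B[1] = 1 XOR 1 = 0
  B[2] = 0 XOR 0 = 0
  B[3] = 0 XOR 1 = 1
  B[4] = 1 XOR 0 = 1
  B[5] = 1 XOR 1 = 0
  B[6] = 0 XOR 0 = 0
  B[7] = 0 XOR 1 = 1
  B[8] = 1 XOR 0 = 1
  B[9] = 1 XOR 1 = 0
  B[10] = 0 XOR 0 = 0
  B[11] = 0 XOR 1 = 1
  B[12] = 1 XOR 1 = 0
  B[13] = 0 XOR 1 = 1
  B[14] = 1 XOR 1 = 0
  B[15] = 0 XOR 0 = 0
= 1001100110010100 (39316 decimal)


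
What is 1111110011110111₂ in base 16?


Group into 4-bit nibbles: 1111110011110111
  1111 = F
  1100 = C
  1111 = F
  0111 = 7
= 0xFCF7


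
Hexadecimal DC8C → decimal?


Positional values:
Position 0: C × 16^0 = 12 × 1 = 12
Position 1: 8 × 16^1 = 8 × 16 = 128
Position 2: C × 16^2 = 12 × 256 = 3072
Position 3: D × 16^3 = 13 × 4096 = 53248
Sum = 12 + 128 + 3072 + 53248
= 56460


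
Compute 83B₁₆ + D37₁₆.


Align and add column by column (LSB to MSB, each column mod 16 with carry):
  083B
+ 0D37
  ----
  col 0: B(11) + 7(7) + 0 (carry in) = 18 → 2(2), carry out 1
  col 1: 3(3) + 3(3) + 1 (carry in) = 7 → 7(7), carry out 0
  col 2: 8(8) + D(13) + 0 (carry in) = 21 → 5(5), carry out 1
  col 3: 0(0) + 0(0) + 1 (carry in) = 1 → 1(1), carry out 0
Reading digits MSB→LSB: 1572
Strip leading zeros: 1572
= 0x1572


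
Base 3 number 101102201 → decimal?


Positional values (base 3):
  1 × 3^0 = 1 × 1 = 1
  0 × 3^1 = 0 × 3 = 0
  2 × 3^2 = 2 × 9 = 18
  2 × 3^3 = 2 × 27 = 54
  0 × 3^4 = 0 × 81 = 0
  1 × 3^5 = 1 × 243 = 243
  1 × 3^6 = 1 × 729 = 729
  0 × 3^7 = 0 × 2187 = 0
  1 × 3^8 = 1 × 6561 = 6561
Sum = 1 + 0 + 18 + 54 + 0 + 243 + 729 + 0 + 6561
= 7606


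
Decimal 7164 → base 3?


Divide by 3 repeatedly:
7164 ÷ 3 = 2388 remainder 0
2388 ÷ 3 = 796 remainder 0
796 ÷ 3 = 265 remainder 1
265 ÷ 3 = 88 remainder 1
88 ÷ 3 = 29 remainder 1
29 ÷ 3 = 9 remainder 2
9 ÷ 3 = 3 remainder 0
3 ÷ 3 = 1 remainder 0
1 ÷ 3 = 0 remainder 1
Reading remainders bottom-up:
= 100211100


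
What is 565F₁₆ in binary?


Each hex digit → 4 binary bits:
  5 = 0101
  6 = 0110
  5 = 0101
  F = 1111
Concatenate: 0101 0110 0101 1111
= 0101011001011111


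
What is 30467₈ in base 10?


Positional values:
Position 0: 7 × 8^0 = 7
Position 1: 6 × 8^1 = 48
Position 2: 4 × 8^2 = 256
Position 3: 0 × 8^3 = 0
Position 4: 3 × 8^4 = 12288
Sum = 7 + 48 + 256 + 0 + 12288
= 12599


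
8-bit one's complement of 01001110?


Original: 01001110
Invert all bits:
  bit 0: 0 → 1
  bit 1: 1 → 0
  bit 2: 0 → 1
  bit 3: 0 → 1
  bit 4: 1 → 0
  bit 5: 1 → 0
  bit 6: 1 → 0
  bit 7: 0 → 1
= 10110001


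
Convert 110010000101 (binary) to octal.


Group into 3-bit groups: 110010000101
  110 = 6
  010 = 2
  000 = 0
  101 = 5
= 0o6205


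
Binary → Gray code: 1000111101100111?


Binary: 1000111101100111
Gray code: G = B XOR (B >> 1)
B >> 1 = 0100011110110011
1000111101100111 XOR 0100011110110011:
  1 XOR 0 = 1
  0 XOR 1 = 1
  0 XOR 0 = 0
  0 XOR 0 = 0
  1 XOR 0 = 1
  1 XOR 1 = 0
  1 XOR 1 = 0
  1 XOR 1 = 0
  0 XOR 1 = 1
  1 XOR 0 = 1
  1 XOR 1 = 0
  0 XOR 1 = 1
  0 XOR 0 = 0
  1 XOR 0 = 1
  1 XOR 1 = 0
  1 XOR 1 = 0
= 1100100011010100


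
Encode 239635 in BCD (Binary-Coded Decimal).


Each digit → 4-bit binary:
  2 → 0010
  3 → 0011
  9 → 1001
  6 → 0110
  3 → 0011
  5 → 0101
= 0010 0011 1001 0110 0011 0101


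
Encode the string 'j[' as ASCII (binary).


String: 'j['  (2 characters)
Per-character ASCII lookup:
  'j': lowercase starts at 97: 'j' = 97 + 9 = 106 → 1101010
  '[': special character: '[' = 91 → 1011011
= 1101010 1011011


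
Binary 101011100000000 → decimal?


Positional values:
Bit 8: 1 × 2^8 = 256
Bit 9: 1 × 2^9 = 512
Bit 10: 1 × 2^10 = 1024
Bit 12: 1 × 2^12 = 4096
Bit 14: 1 × 2^14 = 16384
Sum = 256 + 512 + 1024 + 4096 + 16384
= 22272


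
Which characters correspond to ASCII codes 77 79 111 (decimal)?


Codes (decimal): 77 79 111
Per-code ASCII lookup:
  77  (range 65-90: uppercase, 77 - 65 = 12) → 'M'
  79  (range 65-90: uppercase, 79 - 65 = 14) → 'O'
  111  (range 97-122: lowercase, 111 - 97 = 14) → 'o'
= 'MOo'


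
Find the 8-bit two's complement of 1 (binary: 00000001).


Original: 00000001
Step 1 - Invert all bits: 11111110
Step 2 - Add 1: 11111110 + 1
= 11111111 (represents -1)


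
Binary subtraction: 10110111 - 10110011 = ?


Align and subtract column by column (LSB to MSB, borrowing when needed):
  10110111
- 10110011
  --------
  col 0: (1 - 0 borrow-in) - 1 → 1 - 1 = 0, borrow out 0
  col 1: (1 - 0 borrow-in) - 1 → 1 - 1 = 0, borrow out 0
  col 2: (1 - 0 borrow-in) - 0 → 1 - 0 = 1, borrow out 0
  col 3: (0 - 0 borrow-in) - 0 → 0 - 0 = 0, borrow out 0
  col 4: (1 - 0 borrow-in) - 1 → 1 - 1 = 0, borrow out 0
  col 5: (1 - 0 borrow-in) - 1 → 1 - 1 = 0, borrow out 0
  col 6: (0 - 0 borrow-in) - 0 → 0 - 0 = 0, borrow out 0
  col 7: (1 - 0 borrow-in) - 1 → 1 - 1 = 0, borrow out 0
Reading bits MSB→LSB: 00000100
Strip leading zeros: 100
= 100


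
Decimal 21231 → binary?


Divide by 2 repeatedly:
21231 ÷ 2 = 10615 remainder 1
10615 ÷ 2 = 5307 remainder 1
5307 ÷ 2 = 2653 remainder 1
2653 ÷ 2 = 1326 remainder 1
1326 ÷ 2 = 663 remainder 0
663 ÷ 2 = 331 remainder 1
331 ÷ 2 = 165 remainder 1
165 ÷ 2 = 82 remainder 1
82 ÷ 2 = 41 remainder 0
41 ÷ 2 = 20 remainder 1
20 ÷ 2 = 10 remainder 0
10 ÷ 2 = 5 remainder 0
5 ÷ 2 = 2 remainder 1
2 ÷ 2 = 1 remainder 0
1 ÷ 2 = 0 remainder 1
Reading remainders bottom-up:
= 101001011101111


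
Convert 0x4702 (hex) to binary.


Each hex digit → 4 binary bits:
  4 = 0100
  7 = 0111
  0 = 0000
  2 = 0010
Concatenate: 0100 0111 0000 0010
= 0100011100000010


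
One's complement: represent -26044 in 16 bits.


Original: 0110010110111100
Invert all bits:
  bit 0: 0 → 1
  bit 1: 1 → 0
  bit 2: 1 → 0
  bit 3: 0 → 1
  bit 4: 0 → 1
  bit 5: 1 → 0
  bit 6: 0 → 1
  bit 7: 1 → 0
  bit 8: 1 → 0
  bit 9: 0 → 1
  bit 10: 1 → 0
  bit 11: 1 → 0
  bit 12: 1 → 0
  bit 13: 1 → 0
  bit 14: 0 → 1
  bit 15: 0 → 1
= 1001101001000011


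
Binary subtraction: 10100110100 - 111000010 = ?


Align and subtract column by column (LSB to MSB, borrowing when needed):
  10100110100
- 00111000010
  -----------
  col 0: (0 - 0 borrow-in) - 0 → 0 - 0 = 0, borrow out 0
  col 1: (0 - 0 borrow-in) - 1 → borrow from next column: (0+2) - 1 = 1, borrow out 1
  col 2: (1 - 1 borrow-in) - 0 → 0 - 0 = 0, borrow out 0
  col 3: (0 - 0 borrow-in) - 0 → 0 - 0 = 0, borrow out 0
  col 4: (1 - 0 borrow-in) - 0 → 1 - 0 = 1, borrow out 0
  col 5: (1 - 0 borrow-in) - 0 → 1 - 0 = 1, borrow out 0
  col 6: (0 - 0 borrow-in) - 1 → borrow from next column: (0+2) - 1 = 1, borrow out 1
  col 7: (0 - 1 borrow-in) - 1 → borrow from next column: (-1+2) - 1 = 0, borrow out 1
  col 8: (1 - 1 borrow-in) - 1 → borrow from next column: (0+2) - 1 = 1, borrow out 1
  col 9: (0 - 1 borrow-in) - 0 → borrow from next column: (-1+2) - 0 = 1, borrow out 1
  col 10: (1 - 1 borrow-in) - 0 → 0 - 0 = 0, borrow out 0
Reading bits MSB→LSB: 01101110010
Strip leading zeros: 1101110010
= 1101110010


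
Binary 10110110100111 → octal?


Group into 3-bit groups: 010110110100111
  010 = 2
  110 = 6
  110 = 6
  100 = 4
  111 = 7
= 0o26647


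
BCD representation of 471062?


Each digit → 4-bit binary:
  4 → 0100
  7 → 0111
  1 → 0001
  0 → 0000
  6 → 0110
  2 → 0010
= 0100 0111 0001 0000 0110 0010


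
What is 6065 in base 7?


Divide by 7 repeatedly:
6065 ÷ 7 = 866 remainder 3
866 ÷ 7 = 123 remainder 5
123 ÷ 7 = 17 remainder 4
17 ÷ 7 = 2 remainder 3
2 ÷ 7 = 0 remainder 2
Reading remainders bottom-up:
= 23453


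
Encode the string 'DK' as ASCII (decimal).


String: 'DK'  (2 characters)
Per-character ASCII lookup:
  'D': uppercase starts at 65: 'D' = 65 + 3 = 68
  'K': uppercase starts at 65: 'K' = 65 + 10 = 75
= 68 75


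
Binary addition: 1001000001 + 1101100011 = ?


Align and add column by column (LSB to MSB, carry propagating):
  01001000001
+ 01101100011
  -----------
  col 0: 1 + 1 + 0 (carry in) = 2 → bit 0, carry out 1
  col 1: 0 + 1 + 1 (carry in) = 2 → bit 0, carry out 1
  col 2: 0 + 0 + 1 (carry in) = 1 → bit 1, carry out 0
  col 3: 0 + 0 + 0 (carry in) = 0 → bit 0, carry out 0
  col 4: 0 + 0 + 0 (carry in) = 0 → bit 0, carry out 0
  col 5: 0 + 1 + 0 (carry in) = 1 → bit 1, carry out 0
  col 6: 1 + 1 + 0 (carry in) = 2 → bit 0, carry out 1
  col 7: 0 + 0 + 1 (carry in) = 1 → bit 1, carry out 0
  col 8: 0 + 1 + 0 (carry in) = 1 → bit 1, carry out 0
  col 9: 1 + 1 + 0 (carry in) = 2 → bit 0, carry out 1
  col 10: 0 + 0 + 1 (carry in) = 1 → bit 1, carry out 0
Reading bits MSB→LSB: 10110100100
Strip leading zeros: 10110100100
= 10110100100


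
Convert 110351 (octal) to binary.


Each octal digit → 3 binary bits:
  1 = 001
  1 = 001
  0 = 000
  3 = 011
  5 = 101
  1 = 001
Concatenate: 001 001 000 011 101 001
= 001001000011101001


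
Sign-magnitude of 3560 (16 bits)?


Sign bit: 0 (positive)
Magnitude: 3560 = 000110111101000
= 0000110111101000


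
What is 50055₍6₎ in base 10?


Positional values (base 6):
  5 × 6^0 = 5 × 1 = 5
  5 × 6^1 = 5 × 6 = 30
  0 × 6^2 = 0 × 36 = 0
  0 × 6^3 = 0 × 216 = 0
  5 × 6^4 = 5 × 1296 = 6480
Sum = 5 + 30 + 0 + 0 + 6480
= 6515


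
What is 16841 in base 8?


Divide by 8 repeatedly:
16841 ÷ 8 = 2105 remainder 1
2105 ÷ 8 = 263 remainder 1
263 ÷ 8 = 32 remainder 7
32 ÷ 8 = 4 remainder 0
4 ÷ 8 = 0 remainder 4
Reading remainders bottom-up:
= 0o40711


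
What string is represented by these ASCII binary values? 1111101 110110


Codes (binary): 1111101 110110
Per-code ASCII lookup:
  1111101 = 125  (special character) → '}'
  110110 = 54  (range 48-57: digits, 54 - 48 = 6) → '6'
= '}6'


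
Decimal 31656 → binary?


Divide by 2 repeatedly:
31656 ÷ 2 = 15828 remainder 0
15828 ÷ 2 = 7914 remainder 0
7914 ÷ 2 = 3957 remainder 0
3957 ÷ 2 = 1978 remainder 1
1978 ÷ 2 = 989 remainder 0
989 ÷ 2 = 494 remainder 1
494 ÷ 2 = 247 remainder 0
247 ÷ 2 = 123 remainder 1
123 ÷ 2 = 61 remainder 1
61 ÷ 2 = 30 remainder 1
30 ÷ 2 = 15 remainder 0
15 ÷ 2 = 7 remainder 1
7 ÷ 2 = 3 remainder 1
3 ÷ 2 = 1 remainder 1
1 ÷ 2 = 0 remainder 1
Reading remainders bottom-up:
= 111101110101000


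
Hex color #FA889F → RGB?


Hex: #FA889F
R = FA₁₆ = 250
G = 88₁₆ = 136
B = 9F₁₆ = 159
= RGB(250, 136, 159)


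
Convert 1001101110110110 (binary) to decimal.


Positional values:
Bit 1: 1 × 2^1 = 2
Bit 2: 1 × 2^2 = 4
Bit 4: 1 × 2^4 = 16
Bit 5: 1 × 2^5 = 32
Bit 7: 1 × 2^7 = 128
Bit 8: 1 × 2^8 = 256
Bit 9: 1 × 2^9 = 512
Bit 11: 1 × 2^11 = 2048
Bit 12: 1 × 2^12 = 4096
Bit 15: 1 × 2^15 = 32768
Sum = 2 + 4 + 16 + 32 + 128 + 256 + 512 + 2048 + 4096 + 32768
= 39862


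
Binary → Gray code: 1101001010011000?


Binary: 1101001010011000
Gray code: G = B XOR (B >> 1)
B >> 1 = 0110100101001100
1101001010011000 XOR 0110100101001100:
  1 XOR 0 = 1
  1 XOR 1 = 0
  0 XOR 1 = 1
  1 XOR 0 = 1
  0 XOR 1 = 1
  0 XOR 0 = 0
  1 XOR 0 = 1
  0 XOR 1 = 1
  1 XOR 0 = 1
  0 XOR 1 = 1
  0 XOR 0 = 0
  1 XOR 0 = 1
  1 XOR 1 = 0
  0 XOR 1 = 1
  0 XOR 0 = 0
  0 XOR 0 = 0
= 1011101111010100


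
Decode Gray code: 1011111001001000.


Gray code: 1011111001001000
MSB stays the same: 1
Each subsequent bit = prev_binary XOR current_gray:
  B[1] = 1 XOR 0 = 1
  B[2] = 1 XOR 1 = 0
  B[3] = 0 XOR 1 = 1
  B[4] = 1 XOR 1 = 0
  B[5] = 0 XOR 1 = 1
  B[6] = 1 XOR 1 = 0
  B[7] = 0 XOR 0 = 0
  B[8] = 0 XOR 0 = 0
  B[9] = 0 XOR 1 = 1
  B[10] = 1 XOR 0 = 1
  B[11] = 1 XOR 0 = 1
  B[12] = 1 XOR 1 = 0
  B[13] = 0 XOR 0 = 0
  B[14] = 0 XOR 0 = 0
  B[15] = 0 XOR 0 = 0
= 1101010001110000 (54384 decimal)


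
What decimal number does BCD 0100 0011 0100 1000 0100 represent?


Each 4-bit group → digit:
  0100 → 4
  0011 → 3
  0100 → 4
  1000 → 8
  0100 → 4
= 43484


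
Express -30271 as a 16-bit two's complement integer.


Original: 0111011000111111
Step 1 - Invert all bits: 1000100111000000
Step 2 - Add 1: 1000100111000000 + 1
= 1000100111000001 (represents -30271)


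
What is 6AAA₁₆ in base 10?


Positional values:
Position 0: A × 16^0 = 10 × 1 = 10
Position 1: A × 16^1 = 10 × 16 = 160
Position 2: A × 16^2 = 10 × 256 = 2560
Position 3: 6 × 16^3 = 6 × 4096 = 24576
Sum = 10 + 160 + 2560 + 24576
= 27306


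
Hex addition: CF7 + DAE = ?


Align and add column by column (LSB to MSB, each column mod 16 with carry):
  0CF7
+ 0DAE
  ----
  col 0: 7(7) + E(14) + 0 (carry in) = 21 → 5(5), carry out 1
  col 1: F(15) + A(10) + 1 (carry in) = 26 → A(10), carry out 1
  col 2: C(12) + D(13) + 1 (carry in) = 26 → A(10), carry out 1
  col 3: 0(0) + 0(0) + 1 (carry in) = 1 → 1(1), carry out 0
Reading digits MSB→LSB: 1AA5
Strip leading zeros: 1AA5
= 0x1AA5


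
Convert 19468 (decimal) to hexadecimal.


Divide by 16 repeatedly:
19468 ÷ 16 = 1216 remainder 12 (C)
1216 ÷ 16 = 76 remainder 0 (0)
76 ÷ 16 = 4 remainder 12 (C)
4 ÷ 16 = 0 remainder 4 (4)
Reading remainders bottom-up:
= 0x4C0C


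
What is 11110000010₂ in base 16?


Group into 4-bit nibbles: 011110000010
  0111 = 7
  1000 = 8
  0010 = 2
= 0x782


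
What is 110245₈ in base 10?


Positional values:
Position 0: 5 × 8^0 = 5
Position 1: 4 × 8^1 = 32
Position 2: 2 × 8^2 = 128
Position 3: 0 × 8^3 = 0
Position 4: 1 × 8^4 = 4096
Position 5: 1 × 8^5 = 32768
Sum = 5 + 32 + 128 + 0 + 4096 + 32768
= 37029


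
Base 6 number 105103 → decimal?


Positional values (base 6):
  3 × 6^0 = 3 × 1 = 3
  0 × 6^1 = 0 × 6 = 0
  1 × 6^2 = 1 × 36 = 36
  5 × 6^3 = 5 × 216 = 1080
  0 × 6^4 = 0 × 1296 = 0
  1 × 6^5 = 1 × 7776 = 7776
Sum = 3 + 0 + 36 + 1080 + 0 + 7776
= 8895


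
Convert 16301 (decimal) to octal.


Divide by 8 repeatedly:
16301 ÷ 8 = 2037 remainder 5
2037 ÷ 8 = 254 remainder 5
254 ÷ 8 = 31 remainder 6
31 ÷ 8 = 3 remainder 7
3 ÷ 8 = 0 remainder 3
Reading remainders bottom-up:
= 0o37655


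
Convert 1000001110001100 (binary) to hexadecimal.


Group into 4-bit nibbles: 1000001110001100
  1000 = 8
  0011 = 3
  1000 = 8
  1100 = C
= 0x838C


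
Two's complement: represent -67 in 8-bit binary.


Original: 01000011
Step 1 - Invert all bits: 10111100
Step 2 - Add 1: 10111100 + 1
= 10111101 (represents -67)


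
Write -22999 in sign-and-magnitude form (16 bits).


Sign bit: 1 (negative)
Magnitude: 22999 = 101100111010111
= 1101100111010111


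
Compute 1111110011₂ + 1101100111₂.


Align and add column by column (LSB to MSB, carry propagating):
  01111110011
+ 01101100111
  -----------
  col 0: 1 + 1 + 0 (carry in) = 2 → bit 0, carry out 1
  col 1: 1 + 1 + 1 (carry in) = 3 → bit 1, carry out 1
  col 2: 0 + 1 + 1 (carry in) = 2 → bit 0, carry out 1
  col 3: 0 + 0 + 1 (carry in) = 1 → bit 1, carry out 0
  col 4: 1 + 0 + 0 (carry in) = 1 → bit 1, carry out 0
  col 5: 1 + 1 + 0 (carry in) = 2 → bit 0, carry out 1
  col 6: 1 + 1 + 1 (carry in) = 3 → bit 1, carry out 1
  col 7: 1 + 0 + 1 (carry in) = 2 → bit 0, carry out 1
  col 8: 1 + 1 + 1 (carry in) = 3 → bit 1, carry out 1
  col 9: 1 + 1 + 1 (carry in) = 3 → bit 1, carry out 1
  col 10: 0 + 0 + 1 (carry in) = 1 → bit 1, carry out 0
Reading bits MSB→LSB: 11101011010
Strip leading zeros: 11101011010
= 11101011010


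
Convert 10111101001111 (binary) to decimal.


Positional values:
Bit 0: 1 × 2^0 = 1
Bit 1: 1 × 2^1 = 2
Bit 2: 1 × 2^2 = 4
Bit 3: 1 × 2^3 = 8
Bit 6: 1 × 2^6 = 64
Bit 8: 1 × 2^8 = 256
Bit 9: 1 × 2^9 = 512
Bit 10: 1 × 2^10 = 1024
Bit 11: 1 × 2^11 = 2048
Bit 13: 1 × 2^13 = 8192
Sum = 1 + 2 + 4 + 8 + 64 + 256 + 512 + 1024 + 2048 + 8192
= 12111


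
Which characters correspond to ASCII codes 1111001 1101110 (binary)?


Codes (binary): 1111001 1101110
Per-code ASCII lookup:
  1111001 = 121  (range 97-122: lowercase, 121 - 97 = 24) → 'y'
  1101110 = 110  (range 97-122: lowercase, 110 - 97 = 13) → 'n'
= 'yn'


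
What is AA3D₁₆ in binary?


Each hex digit → 4 binary bits:
  A = 1010
  A = 1010
  3 = 0011
  D = 1101
Concatenate: 1010 1010 0011 1101
= 1010101000111101


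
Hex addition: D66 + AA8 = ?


Align and add column by column (LSB to MSB, each column mod 16 with carry):
  0D66
+ 0AA8
  ----
  col 0: 6(6) + 8(8) + 0 (carry in) = 14 → E(14), carry out 0
  col 1: 6(6) + A(10) + 0 (carry in) = 16 → 0(0), carry out 1
  col 2: D(13) + A(10) + 1 (carry in) = 24 → 8(8), carry out 1
  col 3: 0(0) + 0(0) + 1 (carry in) = 1 → 1(1), carry out 0
Reading digits MSB→LSB: 180E
Strip leading zeros: 180E
= 0x180E


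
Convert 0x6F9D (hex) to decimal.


Positional values:
Position 0: D × 16^0 = 13 × 1 = 13
Position 1: 9 × 16^1 = 9 × 16 = 144
Position 2: F × 16^2 = 15 × 256 = 3840
Position 3: 6 × 16^3 = 6 × 4096 = 24576
Sum = 13 + 144 + 3840 + 24576
= 28573


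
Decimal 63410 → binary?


Divide by 2 repeatedly:
63410 ÷ 2 = 31705 remainder 0
31705 ÷ 2 = 15852 remainder 1
15852 ÷ 2 = 7926 remainder 0
7926 ÷ 2 = 3963 remainder 0
3963 ÷ 2 = 1981 remainder 1
1981 ÷ 2 = 990 remainder 1
990 ÷ 2 = 495 remainder 0
495 ÷ 2 = 247 remainder 1
247 ÷ 2 = 123 remainder 1
123 ÷ 2 = 61 remainder 1
61 ÷ 2 = 30 remainder 1
30 ÷ 2 = 15 remainder 0
15 ÷ 2 = 7 remainder 1
7 ÷ 2 = 3 remainder 1
3 ÷ 2 = 1 remainder 1
1 ÷ 2 = 0 remainder 1
Reading remainders bottom-up:
= 1111011110110010


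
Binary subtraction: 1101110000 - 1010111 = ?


Align and subtract column by column (LSB to MSB, borrowing when needed):
  1101110000
- 0001010111
  ----------
  col 0: (0 - 0 borrow-in) - 1 → borrow from next column: (0+2) - 1 = 1, borrow out 1
  col 1: (0 - 1 borrow-in) - 1 → borrow from next column: (-1+2) - 1 = 0, borrow out 1
  col 2: (0 - 1 borrow-in) - 1 → borrow from next column: (-1+2) - 1 = 0, borrow out 1
  col 3: (0 - 1 borrow-in) - 0 → borrow from next column: (-1+2) - 0 = 1, borrow out 1
  col 4: (1 - 1 borrow-in) - 1 → borrow from next column: (0+2) - 1 = 1, borrow out 1
  col 5: (1 - 1 borrow-in) - 0 → 0 - 0 = 0, borrow out 0
  col 6: (1 - 0 borrow-in) - 1 → 1 - 1 = 0, borrow out 0
  col 7: (0 - 0 borrow-in) - 0 → 0 - 0 = 0, borrow out 0
  col 8: (1 - 0 borrow-in) - 0 → 1 - 0 = 1, borrow out 0
  col 9: (1 - 0 borrow-in) - 0 → 1 - 0 = 1, borrow out 0
Reading bits MSB→LSB: 1100011001
Strip leading zeros: 1100011001
= 1100011001


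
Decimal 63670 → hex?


Divide by 16 repeatedly:
63670 ÷ 16 = 3979 remainder 6 (6)
3979 ÷ 16 = 248 remainder 11 (B)
248 ÷ 16 = 15 remainder 8 (8)
15 ÷ 16 = 0 remainder 15 (F)
Reading remainders bottom-up:
= 0xF8B6


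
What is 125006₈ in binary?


Each octal digit → 3 binary bits:
  1 = 001
  2 = 010
  5 = 101
  0 = 000
  0 = 000
  6 = 110
Concatenate: 001 010 101 000 000 110
= 001010101000000110


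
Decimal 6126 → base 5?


Divide by 5 repeatedly:
6126 ÷ 5 = 1225 remainder 1
1225 ÷ 5 = 245 remainder 0
245 ÷ 5 = 49 remainder 0
49 ÷ 5 = 9 remainder 4
9 ÷ 5 = 1 remainder 4
1 ÷ 5 = 0 remainder 1
Reading remainders bottom-up:
= 144001


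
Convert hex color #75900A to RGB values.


Hex: #75900A
R = 75₁₆ = 117
G = 90₁₆ = 144
B = 0A₁₆ = 10
= RGB(117, 144, 10)


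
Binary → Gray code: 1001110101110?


Binary: 1001110101110
Gray code: G = B XOR (B >> 1)
B >> 1 = 0100111010111
1001110101110 XOR 0100111010111:
  1 XOR 0 = 1
  0 XOR 1 = 1
  0 XOR 0 = 0
  1 XOR 0 = 1
  1 XOR 1 = 0
  1 XOR 1 = 0
  0 XOR 1 = 1
  1 XOR 0 = 1
  0 XOR 1 = 1
  1 XOR 0 = 1
  1 XOR 1 = 0
  1 XOR 1 = 0
  0 XOR 1 = 1
= 1101001111001


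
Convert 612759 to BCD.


Each digit → 4-bit binary:
  6 → 0110
  1 → 0001
  2 → 0010
  7 → 0111
  5 → 0101
  9 → 1001
= 0110 0001 0010 0111 0101 1001


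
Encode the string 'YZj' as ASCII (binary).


String: 'YZj'  (3 characters)
Per-character ASCII lookup:
  'Y': uppercase starts at 65: 'Y' = 65 + 24 = 89 → 1011001
  'Z': uppercase starts at 65: 'Z' = 65 + 25 = 90 → 1011010
  'j': lowercase starts at 97: 'j' = 97 + 9 = 106 → 1101010
= 1011001 1011010 1101010


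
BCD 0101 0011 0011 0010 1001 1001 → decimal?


Each 4-bit group → digit:
  0101 → 5
  0011 → 3
  0011 → 3
  0010 → 2
  1001 → 9
  1001 → 9
= 533299


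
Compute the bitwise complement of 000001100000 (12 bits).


Original: 000001100000
Invert all bits:
  bit 0: 0 → 1
  bit 1: 0 → 1
  bit 2: 0 → 1
  bit 3: 0 → 1
  bit 4: 0 → 1
  bit 5: 1 → 0
  bit 6: 1 → 0
  bit 7: 0 → 1
  bit 8: 0 → 1
  bit 9: 0 → 1
  bit 10: 0 → 1
  bit 11: 0 → 1
= 111110011111


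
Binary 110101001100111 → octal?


Group into 3-bit groups: 110101001100111
  110 = 6
  101 = 5
  001 = 1
  100 = 4
  111 = 7
= 0o65147


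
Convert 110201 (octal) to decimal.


Positional values:
Position 0: 1 × 8^0 = 1
Position 1: 0 × 8^1 = 0
Position 2: 2 × 8^2 = 128
Position 3: 0 × 8^3 = 0
Position 4: 1 × 8^4 = 4096
Position 5: 1 × 8^5 = 32768
Sum = 1 + 0 + 128 + 0 + 4096 + 32768
= 36993


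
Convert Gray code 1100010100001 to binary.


Gray code: 1100010100001
MSB stays the same: 1
Each subsequent bit = prev_binary XOR current_gray:
  B[1] = 1 XOR 1 = 0
  B[2] = 0 XOR 0 = 0
  B[3] = 0 XOR 0 = 0
  B[4] = 0 XOR 0 = 0
  B[5] = 0 XOR 1 = 1
  B[6] = 1 XOR 0 = 1
  B[7] = 1 XOR 1 = 0
  B[8] = 0 XOR 0 = 0
  B[9] = 0 XOR 0 = 0
  B[10] = 0 XOR 0 = 0
  B[11] = 0 XOR 0 = 0
  B[12] = 0 XOR 1 = 1
= 1000011000001 (4289 decimal)


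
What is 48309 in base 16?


Divide by 16 repeatedly:
48309 ÷ 16 = 3019 remainder 5 (5)
3019 ÷ 16 = 188 remainder 11 (B)
188 ÷ 16 = 11 remainder 12 (C)
11 ÷ 16 = 0 remainder 11 (B)
Reading remainders bottom-up:
= 0xBCB5


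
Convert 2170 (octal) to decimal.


Positional values:
Position 0: 0 × 8^0 = 0
Position 1: 7 × 8^1 = 56
Position 2: 1 × 8^2 = 64
Position 3: 2 × 8^3 = 1024
Sum = 0 + 56 + 64 + 1024
= 1144


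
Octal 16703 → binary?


Each octal digit → 3 binary bits:
  1 = 001
  6 = 110
  7 = 111
  0 = 000
  3 = 011
Concatenate: 001 110 111 000 011
= 001110111000011


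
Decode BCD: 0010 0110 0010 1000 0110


Each 4-bit group → digit:
  0010 → 2
  0110 → 6
  0010 → 2
  1000 → 8
  0110 → 6
= 26286


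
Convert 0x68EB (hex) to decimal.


Positional values:
Position 0: B × 16^0 = 11 × 1 = 11
Position 1: E × 16^1 = 14 × 16 = 224
Position 2: 8 × 16^2 = 8 × 256 = 2048
Position 3: 6 × 16^3 = 6 × 4096 = 24576
Sum = 11 + 224 + 2048 + 24576
= 26859
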